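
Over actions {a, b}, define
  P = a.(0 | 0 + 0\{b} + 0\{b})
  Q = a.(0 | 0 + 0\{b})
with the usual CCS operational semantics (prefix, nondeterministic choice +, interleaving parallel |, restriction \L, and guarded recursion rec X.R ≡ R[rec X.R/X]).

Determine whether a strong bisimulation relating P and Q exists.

P ~ Q

LTS(P): 2 reachable states
  m0 = a.(0 | 0 + 0\{b} + 0\{b}) → =a=> m1
  m1 = 0 | 0 + 0\{b} + 0\{b} → ∅
LTS(Q): 2 reachable states
  n0 = a.(0 | 0 + 0\{b}) → =a=> n1
  n1 = 0 | 0 + 0\{b} → ∅
Partition-refinement fixed point:
  B0 = {m0, n0}
  B1 = {m1, n1}
m0 ∈ B0, n0 ∈ B0 → same block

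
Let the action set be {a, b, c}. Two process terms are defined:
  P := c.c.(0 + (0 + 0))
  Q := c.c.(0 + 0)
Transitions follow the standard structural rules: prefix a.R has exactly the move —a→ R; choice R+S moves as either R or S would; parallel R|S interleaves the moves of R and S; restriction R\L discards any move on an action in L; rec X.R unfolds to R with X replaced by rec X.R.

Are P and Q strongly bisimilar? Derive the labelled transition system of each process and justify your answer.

bisimilar

Reachable graph of P (3 states):
  m0 = c.c.(0 + (0 + 0)) → -c-> m1
  m1 = c.(0 + (0 + 0)) → -c-> m2
  m2 = 0 + (0 + 0) → stopped
Reachable graph of Q (3 states):
  n0 = c.c.(0 + 0) → -c-> n1
  n1 = c.(0 + 0) → -c-> n2
  n2 = 0 + 0 → stopped
Coarsest stable partition (strong bisimilarity classes):
  B0 = {m0, n0}
  B1 = {m1, n1}
  B2 = {m2, n2}
m0 ∈ B0, n0 ∈ B0 → same block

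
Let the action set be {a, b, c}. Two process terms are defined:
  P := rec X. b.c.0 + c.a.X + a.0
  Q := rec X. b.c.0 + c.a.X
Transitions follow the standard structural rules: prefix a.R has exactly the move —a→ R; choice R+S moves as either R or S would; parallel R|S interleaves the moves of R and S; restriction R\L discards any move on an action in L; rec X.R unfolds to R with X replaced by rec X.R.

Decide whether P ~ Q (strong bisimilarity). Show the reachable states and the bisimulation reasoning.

NO

Reachable graph of P (4 states):
  u0 = rec X. b.c.0 + c.a.X + a.0 ⊢ ··a··> u1, ··b··> u2, ··c··> u3
  u1 = 0 ⊢ (no moves)
  u2 = c.0 ⊢ ··c··> u1
  u3 = a.(rec X. b.c.0 + c.a.X + a.0) ⊢ ··a··> u0
Reachable graph of Q (4 states):
  v0 = rec X. b.c.0 + c.a.X ⊢ ··b··> v1, ··c··> v2
  v1 = c.0 ⊢ ··c··> v3
  v2 = a.(rec X. b.c.0 + c.a.X) ⊢ ··a··> v0
  v3 = 0 ⊢ (no moves)
Coarsest stable partition (strong bisimilarity classes):
  B0 = {u0}
  B1 = {u1, v3}
  B2 = {u2, v1}
  B3 = {u3}
  B4 = {v0}
  B5 = {v2}
u0 ∈ B0, v0 ∈ B4 → different blocks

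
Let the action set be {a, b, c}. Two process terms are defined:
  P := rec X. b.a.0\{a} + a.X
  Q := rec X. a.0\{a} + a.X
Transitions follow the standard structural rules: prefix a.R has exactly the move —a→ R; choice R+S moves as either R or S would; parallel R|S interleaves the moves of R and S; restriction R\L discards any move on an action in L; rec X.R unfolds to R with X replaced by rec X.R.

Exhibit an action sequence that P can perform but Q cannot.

Reachable graph of P (3 states):
  p0 = rec X. b.a.0\{a} + a.X :: —a→ p0, —b→ p1
  p1 = a.0\{a} :: —a→ p2
  p2 = 0\{a} :: ∅
Reachable graph of Q (2 states):
  q0 = rec X. a.0\{a} + a.X :: —a→ q0, —a→ q1
  q1 = 0\{a} :: ∅
Executing b from P (initial set {p0}):
  step 1 (b): {p1}
  — P admits the full trace.
Executing b from Q (initial set {q0}):
  step 1 (b): ∅  — Q cannot continue

b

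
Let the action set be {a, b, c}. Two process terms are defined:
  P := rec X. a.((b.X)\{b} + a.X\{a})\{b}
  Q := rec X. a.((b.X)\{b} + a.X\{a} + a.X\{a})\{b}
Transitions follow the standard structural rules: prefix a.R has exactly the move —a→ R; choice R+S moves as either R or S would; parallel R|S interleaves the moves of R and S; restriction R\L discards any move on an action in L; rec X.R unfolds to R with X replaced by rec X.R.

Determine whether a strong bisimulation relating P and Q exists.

P's transition system — 3 states:
  s0 = rec X. a.((b.X)\{b} + a.X\{a})\{b} :: —a→ s1
  s1 = ((b.(rec X. a.((b.X)\{b} + a.X\{a})\{b}))\{b} + a.(rec X. a.((b.X)\{b} + a.X\{a})\{b})\{a})\{b} :: —a→ s2
  s2 = (rec X. a.((b.X)\{b} + a.X\{a})\{b})\{a}\{b} :: deadlocked
Q's transition system — 3 states:
  t0 = rec X. a.((b.X)\{b} + a.X\{a} + a.X\{a})\{b} :: —a→ t1
  t1 = ((b.(rec X. a.((b.X)\{b} + a.X\{a} + a.X\{a})\{b}))\{b} + a.(rec X. a.((b.X)\{b} + a.X\{a} + a.X\{a})\{b})\{a} + a.(rec X. a.((b.X)\{b} + a.X\{a} + a.X\{a})\{b})\{a})\{b} :: —a→ t2
  t2 = (rec X. a.((b.X)\{b} + a.X\{a} + a.X\{a})\{b})\{a}\{b} :: deadlocked
Partition-refinement fixed point:
  B0 = {s0, t0}
  B1 = {s1, t1}
  B2 = {s2, t2}
s0 ∈ B0, t0 ∈ B0 → same block

bisimilar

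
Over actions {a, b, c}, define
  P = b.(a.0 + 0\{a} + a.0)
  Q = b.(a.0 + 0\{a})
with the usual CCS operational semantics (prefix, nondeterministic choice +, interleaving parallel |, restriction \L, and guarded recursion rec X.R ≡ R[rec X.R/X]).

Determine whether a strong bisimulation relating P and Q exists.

YES

P's transition system — 3 states:
  m0 = b.(a.0 + 0\{a} + a.0) :: -b-> m1
  m1 = a.0 + 0\{a} + a.0 :: -a-> m2
  m2 = 0 :: ∅
Q's transition system — 3 states:
  n0 = b.(a.0 + 0\{a}) :: -b-> n1
  n1 = a.0 + 0\{a} :: -a-> n2
  n2 = 0 :: ∅
Coarsest stable partition (strong bisimilarity classes):
  B0 = {m0, n0}
  B1 = {m1, n1}
  B2 = {m2, n2}
m0 ∈ B0, n0 ∈ B0 → same block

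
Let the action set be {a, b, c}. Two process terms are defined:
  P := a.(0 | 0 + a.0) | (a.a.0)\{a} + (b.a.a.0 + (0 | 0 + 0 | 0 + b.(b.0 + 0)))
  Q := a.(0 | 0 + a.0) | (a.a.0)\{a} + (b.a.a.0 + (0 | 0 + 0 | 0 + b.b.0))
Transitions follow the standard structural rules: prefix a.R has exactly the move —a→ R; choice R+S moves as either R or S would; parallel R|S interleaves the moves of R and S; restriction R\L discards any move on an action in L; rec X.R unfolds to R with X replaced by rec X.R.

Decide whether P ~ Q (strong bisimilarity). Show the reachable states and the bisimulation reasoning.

LTS(P): 7 reachable states
  p0 = a.(0 | 0 + a.0) | (a.a.0)\{a} + (b.a.a.0 + (0 | 0 + 0 | 0 + b.(b.0 + 0))) → --a--▸ p1, --b--▸ p2, --b--▸ p3
  p1 = (0 | 0 + a.0) | (a.a.0)\{a} → --a--▸ p4
  p2 = a.a.0 → --a--▸ p5
  p3 = b.0 + 0 → --b--▸ p6
  p4 = 0 | (a.a.0)\{a} → deadlocked
  p5 = a.0 → --a--▸ p6
  p6 = 0 → deadlocked
LTS(Q): 7 reachable states
  q0 = a.(0 | 0 + a.0) | (a.a.0)\{a} + (b.a.a.0 + (0 | 0 + 0 | 0 + b.b.0)) → --a--▸ q1, --b--▸ q2, --b--▸ q3
  q1 = (0 | 0 + a.0) | (a.a.0)\{a} → --a--▸ q4
  q2 = a.a.0 → --a--▸ q5
  q3 = b.0 → --b--▸ q6
  q4 = 0 | (a.a.0)\{a} → deadlocked
  q5 = a.0 → --a--▸ q6
  q6 = 0 → deadlocked
Bisimilarity quotient blocks:
  B0 = {p0, q0}
  B1 = {p3, q3}
  B2 = {p4, p6, q4, q6}
  B3 = {p1, p5, q1, q5}
  B4 = {p2, q2}
p0 ∈ B0, q0 ∈ B0 → same block

bisimilar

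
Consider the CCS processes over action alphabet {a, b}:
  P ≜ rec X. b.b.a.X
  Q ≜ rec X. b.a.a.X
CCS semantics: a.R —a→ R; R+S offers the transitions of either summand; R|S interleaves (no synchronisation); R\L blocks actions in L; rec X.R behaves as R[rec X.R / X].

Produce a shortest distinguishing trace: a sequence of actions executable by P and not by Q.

Reachable graph of P (3 states):
  u0 = rec X. b.b.a.X has moves --b--▸ u1
  u1 = b.a.(rec X. b.b.a.X) has moves --b--▸ u2
  u2 = a.(rec X. b.b.a.X) has moves --a--▸ u0
Reachable graph of Q (3 states):
  v0 = rec X. b.a.a.X has moves --b--▸ v1
  v1 = a.a.(rec X. b.a.a.X) has moves --a--▸ v2
  v2 = a.(rec X. b.a.a.X) has moves --a--▸ v0
Trace ⟨bb⟩ through P, begin at {u0}:
  [1] b ⇒ {u1}
  [2] b ⇒ {u2}
  — P admits the full trace.
Trace ⟨bb⟩ through Q, begin at {v0}:
  [1] b ⇒ {v1}
  [2] b ⇒ ∅  — Q cannot continue

bb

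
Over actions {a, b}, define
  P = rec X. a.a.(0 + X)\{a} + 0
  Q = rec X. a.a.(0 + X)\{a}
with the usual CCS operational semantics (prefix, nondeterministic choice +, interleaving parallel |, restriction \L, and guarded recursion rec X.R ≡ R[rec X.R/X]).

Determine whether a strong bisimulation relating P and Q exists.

bisimilar

P's transition system — 3 states:
  p0 = rec X. a.a.(0 + X)\{a} + 0 :: —a→ p1
  p1 = a.(0 + (rec X. a.a.(0 + X)\{a} + 0))\{a} :: —a→ p2
  p2 = (0 + (rec X. a.a.(0 + X)\{a} + 0))\{a} :: (no moves)
Q's transition system — 3 states:
  q0 = rec X. a.a.(0 + X)\{a} :: —a→ q1
  q1 = a.(0 + (rec X. a.a.(0 + X)\{a}))\{a} :: —a→ q2
  q2 = (0 + (rec X. a.a.(0 + X)\{a}))\{a} :: (no moves)
Coarsest stable partition (strong bisimilarity classes):
  B0 = {p0, q0}
  B1 = {p1, q1}
  B2 = {p2, q2}
p0 ∈ B0, q0 ∈ B0 → same block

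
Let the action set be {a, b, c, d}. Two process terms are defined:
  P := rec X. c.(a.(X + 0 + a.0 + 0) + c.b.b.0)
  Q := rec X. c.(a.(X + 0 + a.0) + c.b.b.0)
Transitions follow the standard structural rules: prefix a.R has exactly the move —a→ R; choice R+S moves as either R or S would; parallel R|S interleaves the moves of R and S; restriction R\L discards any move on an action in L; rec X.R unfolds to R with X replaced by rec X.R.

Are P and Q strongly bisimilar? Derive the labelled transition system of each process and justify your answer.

bisimilar

P's transition system — 6 states:
  s0 = rec X. c.(a.(X + 0 + a.0 + 0) + c.b.b.0) | ··c··> s1
  s1 = a.((rec X. c.(a.(X + 0 + a.0 + 0) + c.b.b.0)) + 0 + a.0 + 0) + c.b.b.0 | ··a··> s2, ··c··> s3
  s2 = (rec X. c.(a.(X + 0 + a.0 + 0) + c.b.b.0)) + 0 + a.0 + 0 | ··a··> s4, ··c··> s1
  s3 = b.b.0 | ··b··> s5
  s4 = 0 | ·
  s5 = b.0 | ··b··> s4
Q's transition system — 6 states:
  t0 = rec X. c.(a.(X + 0 + a.0) + c.b.b.0) | ··c··> t1
  t1 = a.((rec X. c.(a.(X + 0 + a.0) + c.b.b.0)) + 0 + a.0) + c.b.b.0 | ··a··> t2, ··c··> t3
  t2 = (rec X. c.(a.(X + 0 + a.0) + c.b.b.0)) + 0 + a.0 | ··a··> t4, ··c··> t1
  t3 = b.b.0 | ··b··> t5
  t4 = 0 | ·
  t5 = b.0 | ··b··> t4
Bisimilarity quotient blocks:
  B0 = {s0, t0}
  B1 = {s1, t1}
  B2 = {s2, t2}
  B3 = {s4, t4}
  B4 = {s3, t3}
  B5 = {s5, t5}
s0 ∈ B0, t0 ∈ B0 → same block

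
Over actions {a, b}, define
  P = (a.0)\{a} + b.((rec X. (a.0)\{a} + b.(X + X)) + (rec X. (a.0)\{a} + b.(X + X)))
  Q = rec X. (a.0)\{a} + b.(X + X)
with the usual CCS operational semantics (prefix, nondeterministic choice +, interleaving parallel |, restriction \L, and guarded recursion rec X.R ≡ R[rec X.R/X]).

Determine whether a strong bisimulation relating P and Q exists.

P's transition system — 2 states:
  p0 = (a.0)\{a} + b.((rec X. (a.0)\{a} + b.(X + X)) + (rec X. (a.0)\{a} + b.(X + X))) → =b=> p1
  p1 = (rec X. (a.0)\{a} + b.(X + X)) + (rec X. (a.0)\{a} + b.(X + X)) → =b=> p1
Q's transition system — 2 states:
  q0 = rec X. (a.0)\{a} + b.(X + X) → =b=> q1
  q1 = (rec X. (a.0)\{a} + b.(X + X)) + (rec X. (a.0)\{a} + b.(X + X)) → =b=> q1
Bisimilarity quotient blocks:
  B0 = {p0, p1, q0, q1}
p0 ∈ B0, q0 ∈ B0 → same block

P ~ Q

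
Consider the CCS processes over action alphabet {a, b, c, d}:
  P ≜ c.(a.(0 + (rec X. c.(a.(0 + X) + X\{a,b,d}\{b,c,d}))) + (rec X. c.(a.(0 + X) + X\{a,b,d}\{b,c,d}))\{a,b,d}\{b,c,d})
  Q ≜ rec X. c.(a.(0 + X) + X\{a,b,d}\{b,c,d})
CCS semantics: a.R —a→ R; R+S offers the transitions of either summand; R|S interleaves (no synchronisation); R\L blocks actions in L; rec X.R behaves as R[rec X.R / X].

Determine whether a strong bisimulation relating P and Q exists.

Reachable graph of P (3 states):
  m0 = c.(a.(0 + (rec X. c.(a.(0 + X) + X\{a,b,d}\{b,c,d}))) + (rec X. c.(a.(0 + X) + X\{a,b,d}\{b,c,d}))\{a,b,d}\{b,c,d}) ⊢ -c-> m1
  m1 = a.(0 + (rec X. c.(a.(0 + X) + X\{a,b,d}\{b,c,d}))) + (rec X. c.(a.(0 + X) + X\{a,b,d}\{b,c,d}))\{a,b,d}\{b,c,d} ⊢ -a-> m2
  m2 = 0 + (rec X. c.(a.(0 + X) + X\{a,b,d}\{b,c,d})) ⊢ -c-> m1
Reachable graph of Q (3 states):
  n0 = rec X. c.(a.(0 + X) + X\{a,b,d}\{b,c,d}) ⊢ -c-> n1
  n1 = a.(0 + (rec X. c.(a.(0 + X) + X\{a,b,d}\{b,c,d}))) + (rec X. c.(a.(0 + X) + X\{a,b,d}\{b,c,d}))\{a,b,d}\{b,c,d} ⊢ -a-> n2
  n2 = 0 + (rec X. c.(a.(0 + X) + X\{a,b,d}\{b,c,d})) ⊢ -c-> n1
Coarsest stable partition (strong bisimilarity classes):
  B0 = {m0, m2, n0, n2}
  B1 = {m1, n1}
m0 ∈ B0, n0 ∈ B0 → same block

P ~ Q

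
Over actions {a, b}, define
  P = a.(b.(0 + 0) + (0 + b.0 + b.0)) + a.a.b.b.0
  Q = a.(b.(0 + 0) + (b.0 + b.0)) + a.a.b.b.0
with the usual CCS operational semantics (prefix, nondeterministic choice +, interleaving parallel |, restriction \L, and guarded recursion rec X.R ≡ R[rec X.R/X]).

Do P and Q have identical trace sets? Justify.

P's transition system — 7 states:
  s0 = a.(b.(0 + 0) + (0 + b.0 + b.0)) + a.a.b.b.0 :: ··a··> s1, ··a··> s2
  s1 = a.b.b.0 :: ··a··> s3
  s2 = b.(0 + 0) + (0 + b.0 + b.0) :: ··b··> s4, ··b··> s5
  s3 = b.b.0 :: ··b··> s6
  s4 = 0 :: (no moves)
  s5 = 0 + 0 :: (no moves)
  s6 = b.0 :: ··b··> s4
Q's transition system — 7 states:
  t0 = a.(b.(0 + 0) + (b.0 + b.0)) + a.a.b.b.0 :: ··a··> t1, ··a··> t2
  t1 = a.b.b.0 :: ··a··> t3
  t2 = b.(0 + 0) + (b.0 + b.0) :: ··b··> t4, ··b··> t5
  t3 = b.b.0 :: ··b··> t6
  t4 = 0 :: (no moves)
  t5 = 0 + 0 :: (no moves)
  t6 = b.0 :: ··b··> t4
Bisimilarity quotient blocks:
  B0 = {s0, t0}
  B1 = {s1, t1}
  B2 = {s3, t3}
  B3 = {s2, s6, t2, t6}
  B4 = {s4, s5, t4, t5}
s0 ∈ B0, t0 ∈ B0 → same block
Bisimilar ⇒ trace-equivalent.

traces(P) = traces(Q)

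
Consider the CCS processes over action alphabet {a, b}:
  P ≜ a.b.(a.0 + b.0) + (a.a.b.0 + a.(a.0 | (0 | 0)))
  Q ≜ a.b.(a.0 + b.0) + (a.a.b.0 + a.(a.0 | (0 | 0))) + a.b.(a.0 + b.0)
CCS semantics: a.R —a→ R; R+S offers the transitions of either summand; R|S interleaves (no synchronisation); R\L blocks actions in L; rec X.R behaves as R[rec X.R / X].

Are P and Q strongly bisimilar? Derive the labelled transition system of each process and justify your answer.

P's transition system — 8 states:
  s0 = a.b.(a.0 + b.0) + (a.a.b.0 + a.(a.0 | (0 | 0))) :: =a=> s1, =a=> s2, =a=> s3
  s1 = a.0 | (0 | 0) :: =a=> s4
  s2 = a.b.0 :: =a=> s5
  s3 = b.(a.0 + b.0) :: =b=> s6
  s4 = 0 | (0 | 0) :: (no moves)
  s5 = b.0 :: =b=> s7
  s6 = a.0 + b.0 :: =a=> s7, =b=> s7
  s7 = 0 :: (no moves)
Q's transition system — 8 states:
  t0 = a.b.(a.0 + b.0) + (a.a.b.0 + a.(a.0 | (0 | 0))) + a.b.(a.0 + b.0) :: =a=> t1, =a=> t2, =a=> t3
  t1 = a.0 | (0 | 0) :: =a=> t4
  t2 = a.b.0 :: =a=> t5
  t3 = b.(a.0 + b.0) :: =b=> t6
  t4 = 0 | (0 | 0) :: (no moves)
  t5 = b.0 :: =b=> t7
  t6 = a.0 + b.0 :: =a=> t7, =b=> t7
  t7 = 0 :: (no moves)
Partition-refinement fixed point:
  B0 = {s0, t0}
  B1 = {s1, t1}
  B2 = {s4, s7, t4, t7}
  B3 = {s3, t3}
  B4 = {s6, t6}
  B5 = {s2, t2}
  B6 = {s5, t5}
s0 ∈ B0, t0 ∈ B0 → same block

P ~ Q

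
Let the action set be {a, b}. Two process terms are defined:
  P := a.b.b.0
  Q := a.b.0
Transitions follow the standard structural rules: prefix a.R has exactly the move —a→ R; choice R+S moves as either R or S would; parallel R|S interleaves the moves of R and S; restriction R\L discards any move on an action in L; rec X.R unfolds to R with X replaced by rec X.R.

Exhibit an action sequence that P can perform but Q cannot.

Reachable graph of P (4 states):
  u0 = a.b.b.0 ⊢ ··a··> u1
  u1 = b.b.0 ⊢ ··b··> u2
  u2 = b.0 ⊢ ··b··> u3
  u3 = 0 ⊢ (no moves)
Reachable graph of Q (3 states):
  v0 = a.b.0 ⊢ ··a··> v1
  v1 = b.0 ⊢ ··b··> v2
  v2 = 0 ⊢ (no moves)
Trace ⟨abb⟩ through P, begin at {u0}:
  step 1 (a): {u1}
  step 2 (b): {u2}
  step 3 (b): {u3}
  P completes σ.
Trace ⟨abb⟩ through Q, begin at {v0}:
  step 1 (a): {v1}
  step 2 (b): {v2}
  step 3 (b): ∅  — Q cannot continue

abb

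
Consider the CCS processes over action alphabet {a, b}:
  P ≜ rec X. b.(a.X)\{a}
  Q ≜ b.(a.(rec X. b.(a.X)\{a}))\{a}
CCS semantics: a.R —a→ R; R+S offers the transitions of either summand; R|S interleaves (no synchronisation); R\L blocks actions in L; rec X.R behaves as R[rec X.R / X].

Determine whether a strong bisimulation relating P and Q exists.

YES

Reachable graph of P (2 states):
  p0 = rec X. b.(a.X)\{a} has moves --b--▸ p1
  p1 = (a.(rec X. b.(a.X)\{a}))\{a} has moves stopped
Reachable graph of Q (2 states):
  q0 = b.(a.(rec X. b.(a.X)\{a}))\{a} has moves --b--▸ q1
  q1 = (a.(rec X. b.(a.X)\{a}))\{a} has moves stopped
Bisimilarity quotient blocks:
  B0 = {p0, q0}
  B1 = {p1, q1}
p0 ∈ B0, q0 ∈ B0 → same block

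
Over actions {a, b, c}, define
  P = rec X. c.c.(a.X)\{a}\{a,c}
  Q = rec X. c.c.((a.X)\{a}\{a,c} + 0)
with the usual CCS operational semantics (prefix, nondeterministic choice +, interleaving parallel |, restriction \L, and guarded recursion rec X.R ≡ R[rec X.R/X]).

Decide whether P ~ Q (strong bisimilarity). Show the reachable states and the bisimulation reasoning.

P ~ Q

Reachable graph of P (3 states):
  p0 = rec X. c.c.(a.X)\{a}\{a,c} → ··c··> p1
  p1 = c.(a.(rec X. c.c.(a.X)\{a}\{a,c}))\{a}\{a,c} → ··c··> p2
  p2 = (a.(rec X. c.c.(a.X)\{a}\{a,c}))\{a}\{a,c} → ∅
Reachable graph of Q (3 states):
  q0 = rec X. c.c.((a.X)\{a}\{a,c} + 0) → ··c··> q1
  q1 = c.((a.(rec X. c.c.((a.X)\{a}\{a,c} + 0)))\{a}\{a,c} + 0) → ··c··> q2
  q2 = (a.(rec X. c.c.((a.X)\{a}\{a,c} + 0)))\{a}\{a,c} + 0 → ∅
Coarsest stable partition (strong bisimilarity classes):
  B0 = {p0, q0}
  B1 = {p1, q1}
  B2 = {p2, q2}
p0 ∈ B0, q0 ∈ B0 → same block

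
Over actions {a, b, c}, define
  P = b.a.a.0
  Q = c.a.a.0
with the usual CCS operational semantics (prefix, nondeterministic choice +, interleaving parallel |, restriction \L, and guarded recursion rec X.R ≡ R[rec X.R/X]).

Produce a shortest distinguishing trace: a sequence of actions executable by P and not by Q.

P's transition system — 4 states:
  p0 = b.a.a.0 ⊢ =b=> p1
  p1 = a.a.0 ⊢ =a=> p2
  p2 = a.0 ⊢ =a=> p3
  p3 = 0 ⊢ deadlocked
Q's transition system — 4 states:
  q0 = c.a.a.0 ⊢ =c=> q1
  q1 = a.a.0 ⊢ =a=> q2
  q2 = a.0 ⊢ =a=> q3
  q3 = 0 ⊢ deadlocked
Trace ⟨b⟩ through P, begin at {p0}:
  after b @ step 1: {p1}
  P completes σ.
Trace ⟨b⟩ through Q, begin at {q0}:
  after b @ step 1: ∅ (Q stuck)

b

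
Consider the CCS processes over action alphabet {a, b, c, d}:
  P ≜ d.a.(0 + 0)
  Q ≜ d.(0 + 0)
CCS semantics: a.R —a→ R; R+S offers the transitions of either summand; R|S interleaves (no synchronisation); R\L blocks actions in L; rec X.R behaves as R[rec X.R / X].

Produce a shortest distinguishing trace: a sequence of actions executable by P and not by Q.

LTS(P): 3 reachable states
  p0 = d.a.(0 + 0) :: -d-> p1
  p1 = a.(0 + 0) :: -a-> p2
  p2 = 0 + 0 :: (no moves)
LTS(Q): 2 reachable states
  q0 = d.(0 + 0) :: -d-> q1
  q1 = 0 + 0 :: (no moves)
Trace ⟨da⟩ through P, begin at {p0}:
  after d @ step 1: {p1}
  after a @ step 2: {p2}
  ✓ P
Trace ⟨da⟩ through Q, begin at {q0}:
  after d @ step 1: {q1}
  after a @ step 2: no successor for Q

da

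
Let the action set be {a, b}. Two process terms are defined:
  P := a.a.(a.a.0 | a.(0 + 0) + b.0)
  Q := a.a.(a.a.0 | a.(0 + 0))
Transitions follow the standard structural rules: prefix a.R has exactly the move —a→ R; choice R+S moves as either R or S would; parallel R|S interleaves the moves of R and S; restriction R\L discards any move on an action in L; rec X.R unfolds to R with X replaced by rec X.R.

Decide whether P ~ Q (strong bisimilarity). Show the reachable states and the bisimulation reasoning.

not bisimilar

Reachable graph of P (9 states):
  p0 = a.a.(a.a.0 | a.(0 + 0) + b.0) → -a-> p1
  p1 = a.(a.a.0 | a.(0 + 0) + b.0) → -a-> p2
  p2 = a.a.0 | a.(0 + 0) + b.0 → -a-> p3, -a-> p4, -b-> p5
  p3 = a.0 | a.(0 + 0) → -a-> p6, -a-> p7
  p4 = a.a.0 | (0 + 0) → -a-> p7
  p5 = 0 → ·
  p6 = 0 | a.(0 + 0) → -a-> p8
  p7 = a.0 | (0 + 0) → -a-> p8
  p8 = 0 | (0 + 0) → ·
Reachable graph of Q (8 states):
  q0 = a.a.(a.a.0 | a.(0 + 0)) → -a-> q1
  q1 = a.(a.a.0 | a.(0 + 0)) → -a-> q2
  q2 = a.a.0 | a.(0 + 0) → -a-> q3, -a-> q4
  q3 = a.0 | a.(0 + 0) → -a-> q5, -a-> q6
  q4 = a.a.0 | (0 + 0) → -a-> q6
  q5 = 0 | a.(0 + 0) → -a-> q7
  q6 = a.0 | (0 + 0) → -a-> q7
  q7 = 0 | (0 + 0) → ·
Bisimilarity quotient blocks:
  B0 = {p0}
  B1 = {p1}
  B2 = {p2}
  B3 = {p3, p4, q3, q4}
  B4 = {p6, p7, q5, q6}
  B5 = {p5, p8, q7}
  B6 = {q0}
  B7 = {q1}
  B8 = {q2}
p0 ∈ B0, q0 ∈ B6 → different blocks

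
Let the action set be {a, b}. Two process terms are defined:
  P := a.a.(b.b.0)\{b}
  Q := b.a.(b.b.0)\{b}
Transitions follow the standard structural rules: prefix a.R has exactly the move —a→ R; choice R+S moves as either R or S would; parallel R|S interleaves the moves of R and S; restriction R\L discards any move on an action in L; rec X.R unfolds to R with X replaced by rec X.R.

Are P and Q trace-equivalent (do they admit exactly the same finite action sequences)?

traces(P) ≠ traces(Q) — witness ⟨a⟩

Reachable graph of P (3 states):
  p0 = a.a.(b.b.0)\{b} ⊢ ··a··> p1
  p1 = a.(b.b.0)\{b} ⊢ ··a··> p2
  p2 = (b.b.0)\{b} ⊢ ∅
Reachable graph of Q (3 states):
  q0 = b.a.(b.b.0)\{b} ⊢ ··b··> q1
  q1 = a.(b.b.0)\{b} ⊢ ··a··> q2
  q2 = (b.b.0)\{b} ⊢ ∅
Executing a from P (initial set {p0}):
  [1] a ⇒ {p1}
  P completes σ.
Executing a from Q (initial set {q0}):
  [1] a ⇒ ∅  — Q cannot continue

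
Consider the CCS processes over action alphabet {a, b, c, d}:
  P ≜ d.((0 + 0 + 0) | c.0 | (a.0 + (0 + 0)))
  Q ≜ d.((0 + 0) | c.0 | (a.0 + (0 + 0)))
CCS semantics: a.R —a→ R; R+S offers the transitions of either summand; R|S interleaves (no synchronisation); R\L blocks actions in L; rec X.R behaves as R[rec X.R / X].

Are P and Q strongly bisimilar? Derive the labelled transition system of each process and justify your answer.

P's transition system — 5 states:
  m0 = d.((0 + 0 + 0) | c.0 | (a.0 + (0 + 0))) | -d-> m1
  m1 = (0 + 0 + 0) | c.0 | (a.0 + (0 + 0)) | -a-> m2, -c-> m3
  m2 = (0 + 0 + 0) | c.0 | 0 | -c-> m4
  m3 = (0 + 0 + 0) | 0 | (a.0 + (0 + 0)) | -a-> m4
  m4 = (0 + 0 + 0) | 0 | 0 | deadlocked
Q's transition system — 5 states:
  n0 = d.((0 + 0) | c.0 | (a.0 + (0 + 0))) | -d-> n1
  n1 = (0 + 0) | c.0 | (a.0 + (0 + 0)) | -a-> n2, -c-> n3
  n2 = (0 + 0) | c.0 | 0 | -c-> n4
  n3 = (0 + 0) | 0 | (a.0 + (0 + 0)) | -a-> n4
  n4 = (0 + 0) | 0 | 0 | deadlocked
Bisimilarity quotient blocks:
  B0 = {m0, n0}
  B1 = {m1, n1}
  B2 = {m2, n2}
  B3 = {m4, n4}
  B4 = {m3, n3}
m0 ∈ B0, n0 ∈ B0 → same block

bisimilar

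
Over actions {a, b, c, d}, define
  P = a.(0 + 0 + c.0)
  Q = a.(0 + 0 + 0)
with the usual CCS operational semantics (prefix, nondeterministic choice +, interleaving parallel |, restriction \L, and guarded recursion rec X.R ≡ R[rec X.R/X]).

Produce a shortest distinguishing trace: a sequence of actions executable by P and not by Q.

LTS(P): 3 reachable states
  u0 = a.(0 + 0 + c.0) has moves —a→ u1
  u1 = 0 + 0 + c.0 has moves —c→ u2
  u2 = 0 has moves deadlocked
LTS(Q): 2 reachable states
  v0 = a.(0 + 0 + 0) has moves —a→ v1
  v1 = 0 + 0 + 0 has moves deadlocked
Run σ = ⟨ac⟩ on P: start {u0}
  after a @ step 1: {u1}
  after c @ step 2: {u2}
  P completes σ.
Run σ = ⟨ac⟩ on Q: start {v0}
  after a @ step 1: {v1}
  after c @ step 2: ∅  — Q cannot continue

ac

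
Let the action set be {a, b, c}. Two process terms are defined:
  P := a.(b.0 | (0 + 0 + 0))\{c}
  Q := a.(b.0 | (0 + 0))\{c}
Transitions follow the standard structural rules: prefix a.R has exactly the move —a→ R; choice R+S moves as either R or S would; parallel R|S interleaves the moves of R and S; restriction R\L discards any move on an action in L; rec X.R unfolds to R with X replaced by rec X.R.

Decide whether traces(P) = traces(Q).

Reachable graph of P (3 states):
  s0 = a.(b.0 | (0 + 0 + 0))\{c} :: --a--▸ s1
  s1 = (b.0 | (0 + 0 + 0))\{c} :: --b--▸ s2
  s2 = (0 | (0 + 0 + 0))\{c} :: ·
Reachable graph of Q (3 states):
  t0 = a.(b.0 | (0 + 0))\{c} :: --a--▸ t1
  t1 = (b.0 | (0 + 0))\{c} :: --b--▸ t2
  t2 = (0 | (0 + 0))\{c} :: ·
Bisimilarity quotient blocks:
  B0 = {s0, t0}
  B1 = {s1, t1}
  B2 = {s2, t2}
s0 ∈ B0, t0 ∈ B0 → same block
Bisimilar ⇒ trace-equivalent.

traces(P) = traces(Q)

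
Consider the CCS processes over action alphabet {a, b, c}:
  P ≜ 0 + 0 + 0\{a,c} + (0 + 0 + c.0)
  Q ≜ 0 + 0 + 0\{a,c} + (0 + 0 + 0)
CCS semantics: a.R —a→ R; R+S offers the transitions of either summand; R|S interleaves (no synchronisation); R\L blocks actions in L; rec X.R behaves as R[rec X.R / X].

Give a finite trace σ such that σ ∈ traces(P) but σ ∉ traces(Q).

P's transition system — 2 states:
  u0 = 0 + 0 + 0\{a,c} + (0 + 0 + c.0) ⊢ -c-> u1
  u1 = 0 ⊢ deadlocked
Q's transition system — 1 states:
  v0 = 0 + 0 + 0\{a,c} + (0 + 0 + 0) ⊢ deadlocked
Trace ⟨c⟩ through P, begin at {u0}:
  step 1 (c): {u1}
  — P admits the full trace.
Trace ⟨c⟩ through Q, begin at {v0}:
  step 1 (c): no successor for Q

c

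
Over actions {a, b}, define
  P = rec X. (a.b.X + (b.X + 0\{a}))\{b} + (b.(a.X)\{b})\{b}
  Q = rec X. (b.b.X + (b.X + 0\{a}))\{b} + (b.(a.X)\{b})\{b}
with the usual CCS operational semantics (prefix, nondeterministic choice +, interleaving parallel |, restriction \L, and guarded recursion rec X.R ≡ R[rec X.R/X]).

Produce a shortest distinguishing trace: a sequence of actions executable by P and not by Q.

P's transition system — 2 states:
  p0 = rec X. (a.b.X + (b.X + 0\{a}))\{b} + (b.(a.X)\{b})\{b} | -a-> p1
  p1 = (b.(rec X. (a.b.X + (b.X + 0\{a}))\{b} + (b.(a.X)\{b})\{b}))\{b} | ·
Q's transition system — 1 states:
  q0 = rec X. (b.b.X + (b.X + 0\{a}))\{b} + (b.(a.X)\{b})\{b} | ·
Executing a from P (initial set {p0}):
  after a @ step 1: {p1}
  — P admits the full trace.
Executing a from Q (initial set {q0}):
  after a @ step 1: ∅ (Q stuck)

a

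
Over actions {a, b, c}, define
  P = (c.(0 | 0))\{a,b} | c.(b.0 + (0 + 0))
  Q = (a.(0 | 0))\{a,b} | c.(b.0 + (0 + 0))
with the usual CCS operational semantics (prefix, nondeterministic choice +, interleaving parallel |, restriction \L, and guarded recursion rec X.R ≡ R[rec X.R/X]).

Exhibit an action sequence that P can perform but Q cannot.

cc

P's transition system — 6 states:
  p0 = (c.(0 | 0))\{a,b} | c.(b.0 + (0 + 0)) ⊢ —c→ p1, —c→ p2
  p1 = (0 | 0)\{a,b} | c.(b.0 + (0 + 0)) ⊢ —c→ p3
  p2 = (c.(0 | 0))\{a,b} | (b.0 + (0 + 0)) ⊢ —b→ p4, —c→ p3
  p3 = (0 | 0)\{a,b} | (b.0 + (0 + 0)) ⊢ —b→ p5
  p4 = (c.(0 | 0))\{a,b} | 0 ⊢ —c→ p5
  p5 = (0 | 0)\{a,b} | 0 ⊢ ·
Q's transition system — 3 states:
  q0 = (a.(0 | 0))\{a,b} | c.(b.0 + (0 + 0)) ⊢ —c→ q1
  q1 = (a.(0 | 0))\{a,b} | (b.0 + (0 + 0)) ⊢ —b→ q2
  q2 = (a.(0 | 0))\{a,b} | 0 ⊢ ·
Trace ⟨cc⟩ through P, begin at {p0}:
  step 1 (c): {p1, p2}
  step 2 (c): {p3}
  P completes σ.
Trace ⟨cc⟩ through Q, begin at {q0}:
  step 1 (c): {q1}
  step 2 (c): ∅  — Q cannot continue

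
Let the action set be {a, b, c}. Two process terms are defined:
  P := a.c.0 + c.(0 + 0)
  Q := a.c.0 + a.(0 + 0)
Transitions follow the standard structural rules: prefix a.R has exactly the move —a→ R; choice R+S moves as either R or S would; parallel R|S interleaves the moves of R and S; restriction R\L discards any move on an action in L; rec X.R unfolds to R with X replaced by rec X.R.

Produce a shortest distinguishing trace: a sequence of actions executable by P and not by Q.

Reachable graph of P (4 states):
  s0 = a.c.0 + c.(0 + 0) ⊢ =a=> s1, =c=> s2
  s1 = c.0 ⊢ =c=> s3
  s2 = 0 + 0 ⊢ stopped
  s3 = 0 ⊢ stopped
Reachable graph of Q (4 states):
  t0 = a.c.0 + a.(0 + 0) ⊢ =a=> t1, =a=> t2
  t1 = 0 + 0 ⊢ stopped
  t2 = c.0 ⊢ =c=> t3
  t3 = 0 ⊢ stopped
Executing c from P (initial set {s0}):
  step 1 (c): {s2}
  — P admits the full trace.
Executing c from Q (initial set {t0}):
  step 1 (c): no successor for Q

c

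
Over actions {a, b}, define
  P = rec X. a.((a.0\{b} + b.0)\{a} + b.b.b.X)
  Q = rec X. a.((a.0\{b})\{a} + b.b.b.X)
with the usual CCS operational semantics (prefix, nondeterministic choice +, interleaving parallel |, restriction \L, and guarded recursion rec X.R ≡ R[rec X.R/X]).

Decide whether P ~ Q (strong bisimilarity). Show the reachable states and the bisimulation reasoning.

P ≁ Q

P's transition system — 5 states:
  s0 = rec X. a.((a.0\{b} + b.0)\{a} + b.b.b.X) | —a→ s1
  s1 = (a.0\{b} + b.0)\{a} + b.b.b.(rec X. a.((a.0\{b} + b.0)\{a} + b.b.b.X)) | —b→ s2, —b→ s3
  s2 = 0\{a} | deadlocked
  s3 = b.b.(rec X. a.((a.0\{b} + b.0)\{a} + b.b.b.X)) | —b→ s4
  s4 = b.(rec X. a.((a.0\{b} + b.0)\{a} + b.b.b.X)) | —b→ s0
Q's transition system — 4 states:
  t0 = rec X. a.((a.0\{b})\{a} + b.b.b.X) | —a→ t1
  t1 = (a.0\{b})\{a} + b.b.b.(rec X. a.((a.0\{b})\{a} + b.b.b.X)) | —b→ t2
  t2 = b.b.(rec X. a.((a.0\{b})\{a} + b.b.b.X)) | —b→ t3
  t3 = b.(rec X. a.((a.0\{b})\{a} + b.b.b.X)) | —b→ t0
Bisimilarity quotient blocks:
  B0 = {s0}
  B1 = {s1}
  B2 = {s2}
  B3 = {s3}
  B4 = {s4}
  B5 = {t0}
  B6 = {t1}
  B7 = {t2}
  B8 = {t3}
s0 ∈ B0, t0 ∈ B5 → different blocks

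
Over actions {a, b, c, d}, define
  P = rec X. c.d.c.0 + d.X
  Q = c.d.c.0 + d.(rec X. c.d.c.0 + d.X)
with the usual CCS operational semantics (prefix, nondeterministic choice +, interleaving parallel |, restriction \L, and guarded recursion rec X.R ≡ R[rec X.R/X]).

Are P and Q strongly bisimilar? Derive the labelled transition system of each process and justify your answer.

bisimilar

LTS(P): 4 reachable states
  u0 = rec X. c.d.c.0 + d.X ⊢ -c-> u1, -d-> u0
  u1 = d.c.0 ⊢ -d-> u2
  u2 = c.0 ⊢ -c-> u3
  u3 = 0 ⊢ deadlocked
LTS(Q): 5 reachable states
  v0 = c.d.c.0 + d.(rec X. c.d.c.0 + d.X) ⊢ -c-> v1, -d-> v2
  v1 = d.c.0 ⊢ -d-> v3
  v2 = rec X. c.d.c.0 + d.X ⊢ -c-> v1, -d-> v2
  v3 = c.0 ⊢ -c-> v4
  v4 = 0 ⊢ deadlocked
Partition-refinement fixed point:
  B0 = {u0, v0, v2}
  B1 = {u1, v1}
  B2 = {u2, v3}
  B3 = {u3, v4}
u0 ∈ B0, v0 ∈ B0 → same block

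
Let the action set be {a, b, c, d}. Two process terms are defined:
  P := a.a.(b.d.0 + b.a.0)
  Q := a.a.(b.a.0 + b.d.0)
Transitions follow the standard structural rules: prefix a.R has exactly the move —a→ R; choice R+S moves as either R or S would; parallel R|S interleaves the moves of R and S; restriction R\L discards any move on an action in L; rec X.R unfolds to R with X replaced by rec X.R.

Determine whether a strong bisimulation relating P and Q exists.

bisimilar

LTS(P): 6 reachable states
  p0 = a.a.(b.d.0 + b.a.0) :: -a-> p1
  p1 = a.(b.d.0 + b.a.0) :: -a-> p2
  p2 = b.d.0 + b.a.0 :: -b-> p3, -b-> p4
  p3 = a.0 :: -a-> p5
  p4 = d.0 :: -d-> p5
  p5 = 0 :: ∅
LTS(Q): 6 reachable states
  q0 = a.a.(b.a.0 + b.d.0) :: -a-> q1
  q1 = a.(b.a.0 + b.d.0) :: -a-> q2
  q2 = b.a.0 + b.d.0 :: -b-> q3, -b-> q4
  q3 = a.0 :: -a-> q5
  q4 = d.0 :: -d-> q5
  q5 = 0 :: ∅
Coarsest stable partition (strong bisimilarity classes):
  B0 = {p0, q0}
  B1 = {p1, q1}
  B2 = {p2, q2}
  B3 = {p3, q3}
  B4 = {p5, q5}
  B5 = {p4, q4}
p0 ∈ B0, q0 ∈ B0 → same block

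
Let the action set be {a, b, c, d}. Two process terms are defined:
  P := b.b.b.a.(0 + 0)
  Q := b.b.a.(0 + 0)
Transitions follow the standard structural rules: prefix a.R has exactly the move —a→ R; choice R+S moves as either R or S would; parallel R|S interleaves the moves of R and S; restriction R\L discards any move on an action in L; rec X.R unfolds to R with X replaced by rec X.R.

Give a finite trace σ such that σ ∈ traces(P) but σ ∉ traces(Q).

LTS(P): 5 reachable states
  p0 = b.b.b.a.(0 + 0) has moves --b--▸ p1
  p1 = b.b.a.(0 + 0) has moves --b--▸ p2
  p2 = b.a.(0 + 0) has moves --b--▸ p3
  p3 = a.(0 + 0) has moves --a--▸ p4
  p4 = 0 + 0 has moves deadlocked
LTS(Q): 4 reachable states
  q0 = b.b.a.(0 + 0) has moves --b--▸ q1
  q1 = b.a.(0 + 0) has moves --b--▸ q2
  q2 = a.(0 + 0) has moves --a--▸ q3
  q3 = 0 + 0 has moves deadlocked
Run σ = ⟨bbb⟩ on P: start {p0}
  after b @ step 1: {p1}
  after b @ step 2: {p2}
  after b @ step 3: {p3}
  ✓ P
Run σ = ⟨bbb⟩ on Q: start {q0}
  after b @ step 1: {q1}
  after b @ step 2: {q2}
  after b @ step 3: ∅  — Q cannot continue

bbb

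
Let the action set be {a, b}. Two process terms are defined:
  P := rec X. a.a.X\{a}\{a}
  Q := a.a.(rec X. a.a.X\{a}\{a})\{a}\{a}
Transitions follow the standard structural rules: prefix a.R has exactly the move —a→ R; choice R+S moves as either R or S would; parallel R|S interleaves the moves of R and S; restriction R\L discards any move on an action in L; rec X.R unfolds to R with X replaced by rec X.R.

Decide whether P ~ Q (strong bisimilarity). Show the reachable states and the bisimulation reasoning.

YES

Reachable graph of P (3 states):
  u0 = rec X. a.a.X\{a}\{a} → =a=> u1
  u1 = a.(rec X. a.a.X\{a}\{a})\{a}\{a} → =a=> u2
  u2 = (rec X. a.a.X\{a}\{a})\{a}\{a} → ∅
Reachable graph of Q (3 states):
  v0 = a.a.(rec X. a.a.X\{a}\{a})\{a}\{a} → =a=> v1
  v1 = a.(rec X. a.a.X\{a}\{a})\{a}\{a} → =a=> v2
  v2 = (rec X. a.a.X\{a}\{a})\{a}\{a} → ∅
Coarsest stable partition (strong bisimilarity classes):
  B0 = {u0, v0}
  B1 = {u1, v1}
  B2 = {u2, v2}
u0 ∈ B0, v0 ∈ B0 → same block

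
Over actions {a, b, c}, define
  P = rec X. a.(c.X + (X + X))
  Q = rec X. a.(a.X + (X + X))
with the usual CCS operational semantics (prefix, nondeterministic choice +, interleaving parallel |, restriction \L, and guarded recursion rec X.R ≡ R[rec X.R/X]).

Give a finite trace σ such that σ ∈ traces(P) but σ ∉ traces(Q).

ac

P's transition system — 2 states:
  u0 = rec X. a.(c.X + (X + X)) | ··a··> u1
  u1 = c.(rec X. a.(c.X + (X + X))) + ((rec X. a.(c.X + (X + X))) + (rec X. a.(c.X + (X + X)))) | ··a··> u1, ··c··> u0
Q's transition system — 2 states:
  v0 = rec X. a.(a.X + (X + X)) | ··a··> v1
  v1 = a.(rec X. a.(a.X + (X + X))) + ((rec X. a.(a.X + (X + X))) + (rec X. a.(a.X + (X + X)))) | ··a··> v0, ··a··> v1
Executing ac from P (initial set {u0}):
  [1] a ⇒ {u1}
  [2] c ⇒ {u0}
  P completes σ.
Executing ac from Q (initial set {v0}):
  [1] a ⇒ {v1}
  [2] c ⇒ ∅ (Q stuck)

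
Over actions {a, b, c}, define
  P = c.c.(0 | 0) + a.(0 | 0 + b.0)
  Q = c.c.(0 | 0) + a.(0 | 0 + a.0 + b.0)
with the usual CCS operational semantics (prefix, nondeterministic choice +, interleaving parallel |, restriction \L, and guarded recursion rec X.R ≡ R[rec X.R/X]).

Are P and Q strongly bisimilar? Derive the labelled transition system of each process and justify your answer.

P ≁ Q

P's transition system — 5 states:
  p0 = c.c.(0 | 0) + a.(0 | 0 + b.0) :: =a=> p1, =c=> p2
  p1 = 0 | 0 + b.0 :: =b=> p3
  p2 = c.(0 | 0) :: =c=> p4
  p3 = 0 :: deadlocked
  p4 = 0 | 0 :: deadlocked
Q's transition system — 5 states:
  q0 = c.c.(0 | 0) + a.(0 | 0 + a.0 + b.0) :: =a=> q1, =c=> q2
  q1 = 0 | 0 + a.0 + b.0 :: =a=> q3, =b=> q3
  q2 = c.(0 | 0) :: =c=> q4
  q3 = 0 :: deadlocked
  q4 = 0 | 0 :: deadlocked
Coarsest stable partition (strong bisimilarity classes):
  B0 = {p0}
  B1 = {p1}
  B2 = {p3, p4, q3, q4}
  B3 = {p2, q2}
  B4 = {q0}
  B5 = {q1}
p0 ∈ B0, q0 ∈ B4 → different blocks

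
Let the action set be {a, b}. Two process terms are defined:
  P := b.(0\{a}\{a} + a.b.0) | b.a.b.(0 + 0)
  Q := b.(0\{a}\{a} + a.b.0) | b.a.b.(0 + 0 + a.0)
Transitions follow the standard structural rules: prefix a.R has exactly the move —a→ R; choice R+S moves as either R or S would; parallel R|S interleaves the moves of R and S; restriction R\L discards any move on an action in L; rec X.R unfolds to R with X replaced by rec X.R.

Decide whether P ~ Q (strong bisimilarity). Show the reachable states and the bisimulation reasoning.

P ≁ Q

Reachable graph of P (16 states):
  p0 = b.(0\{a}\{a} + a.b.0) | b.a.b.(0 + 0) → —b→ p1, —b→ p2
  p1 = (0\{a}\{a} + a.b.0) | b.a.b.(0 + 0) → —a→ p3, —b→ p4
  p2 = b.(0\{a}\{a} + a.b.0) | a.b.(0 + 0) → —a→ p5, —b→ p4
  p3 = b.0 | b.a.b.(0 + 0) → —b→ p6, —b→ p7
  p4 = (0\{a}\{a} + a.b.0) | a.b.(0 + 0) → —a→ p7, —a→ p8
  p5 = b.(0\{a}\{a} + a.b.0) | b.(0 + 0) → —b→ p8, —b→ p9
  p6 = 0 | b.a.b.(0 + 0) → —b→ p10
  p7 = b.0 | a.b.(0 + 0) → —a→ p11, —b→ p10
  p8 = (0\{a}\{a} + a.b.0) | b.(0 + 0) → —a→ p11, —b→ p12
  p9 = b.(0\{a}\{a} + a.b.0) | (0 + 0) → —b→ p12
  p10 = 0 | a.b.(0 + 0) → —a→ p13
  p11 = b.0 | b.(0 + 0) → —b→ p13, —b→ p14
  p12 = (0\{a}\{a} + a.b.0) | (0 + 0) → —a→ p14
  p13 = 0 | b.(0 + 0) → —b→ p15
  p14 = b.0 | (0 + 0) → —b→ p15
  p15 = 0 | (0 + 0) → ∅
Reachable graph of Q (20 states):
  q0 = b.(0\{a}\{a} + a.b.0) | b.a.b.(0 + 0 + a.0) → —b→ q1, —b→ q2
  q1 = (0\{a}\{a} + a.b.0) | b.a.b.(0 + 0 + a.0) → —a→ q3, —b→ q4
  q2 = b.(0\{a}\{a} + a.b.0) | a.b.(0 + 0 + a.0) → —a→ q5, —b→ q4
  q3 = b.0 | b.a.b.(0 + 0 + a.0) → —b→ q6, —b→ q7
  q4 = (0\{a}\{a} + a.b.0) | a.b.(0 + 0 + a.0) → —a→ q7, —a→ q8
  q5 = b.(0\{a}\{a} + a.b.0) | b.(0 + 0 + a.0) → —b→ q8, —b→ q9
  q6 = 0 | b.a.b.(0 + 0 + a.0) → —b→ q10
  q7 = b.0 | a.b.(0 + 0 + a.0) → —a→ q11, —b→ q10
  q8 = (0\{a}\{a} + a.b.0) | b.(0 + 0 + a.0) → —a→ q11, —b→ q12
  q9 = b.(0\{a}\{a} + a.b.0) | (0 + 0 + a.0) → —a→ q13, —b→ q12
  q10 = 0 | a.b.(0 + 0 + a.0) → —a→ q14
  q11 = b.0 | b.(0 + 0 + a.0) → —b→ q14, —b→ q15
  q12 = (0\{a}\{a} + a.b.0) | (0 + 0 + a.0) → —a→ q15, —a→ q16
  q13 = b.(0\{a}\{a} + a.b.0) | 0 → —b→ q16
  q14 = 0 | b.(0 + 0 + a.0) → —b→ q17
  q15 = b.0 | (0 + 0 + a.0) → —a→ q18, —b→ q17
  q16 = (0\{a}\{a} + a.b.0) | 0 → —a→ q18
  q17 = 0 | (0 + 0 + a.0) → —a→ q19
  q18 = b.0 | 0 → —b→ q19
  q19 = 0 | 0 → ∅
Bisimilarity quotient blocks:
  B0 = {p0}
  B1 = {p1, p2}
  B2 = {p3, p5}
  B3 = {p6, p9, q13}
  B4 = {p10, p12, q16}
  B5 = {p13, p14, q18}
  B6 = {p15, q19}
  B7 = {p7, p8}
  B8 = {p11}
  B9 = {p4}
  B10 = {q0}
  B11 = {q1}
  B12 = {q3}
  B13 = {q6}
  B14 = {q10}
  B15 = {q14}
  B16 = {q17}
  B17 = {q7}
  B18 = {q11}
  B19 = {q15}
  B20 = {q4}
  B21 = {q8}
  B22 = {q12}
  B23 = {q2}
  B24 = {q5}
  B25 = {q9}
p0 ∈ B0, q0 ∈ B10 → different blocks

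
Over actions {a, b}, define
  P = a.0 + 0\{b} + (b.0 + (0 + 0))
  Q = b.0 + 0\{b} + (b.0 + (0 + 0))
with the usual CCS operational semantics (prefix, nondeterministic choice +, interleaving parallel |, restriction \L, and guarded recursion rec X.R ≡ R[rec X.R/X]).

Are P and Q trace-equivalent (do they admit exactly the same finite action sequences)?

NO — witness ⟨a⟩

Reachable graph of P (2 states):
  p0 = a.0 + 0\{b} + (b.0 + (0 + 0)) ⊢ ··a··> p1, ··b··> p1
  p1 = 0 ⊢ deadlocked
Reachable graph of Q (2 states):
  q0 = b.0 + 0\{b} + (b.0 + (0 + 0)) ⊢ ··b··> q1
  q1 = 0 ⊢ deadlocked
Executing a from P (initial set {p0}):
  [1] a ⇒ {p1}
  — P admits the full trace.
Executing a from Q (initial set {q0}):
  [1] a ⇒ ∅  — Q cannot continue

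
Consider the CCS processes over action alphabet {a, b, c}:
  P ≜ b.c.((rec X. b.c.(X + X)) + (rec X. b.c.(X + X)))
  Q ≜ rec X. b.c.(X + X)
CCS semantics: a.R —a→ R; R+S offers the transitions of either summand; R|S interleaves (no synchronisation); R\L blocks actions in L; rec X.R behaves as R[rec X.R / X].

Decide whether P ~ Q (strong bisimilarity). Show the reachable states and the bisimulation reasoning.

P ~ Q

P's transition system — 3 states:
  p0 = b.c.((rec X. b.c.(X + X)) + (rec X. b.c.(X + X))) has moves -b-> p1
  p1 = c.((rec X. b.c.(X + X)) + (rec X. b.c.(X + X))) has moves -c-> p2
  p2 = (rec X. b.c.(X + X)) + (rec X. b.c.(X + X)) has moves -b-> p1
Q's transition system — 3 states:
  q0 = rec X. b.c.(X + X) has moves -b-> q1
  q1 = c.((rec X. b.c.(X + X)) + (rec X. b.c.(X + X))) has moves -c-> q2
  q2 = (rec X. b.c.(X + X)) + (rec X. b.c.(X + X)) has moves -b-> q1
Bisimilarity quotient blocks:
  B0 = {p0, p2, q0, q2}
  B1 = {p1, q1}
p0 ∈ B0, q0 ∈ B0 → same block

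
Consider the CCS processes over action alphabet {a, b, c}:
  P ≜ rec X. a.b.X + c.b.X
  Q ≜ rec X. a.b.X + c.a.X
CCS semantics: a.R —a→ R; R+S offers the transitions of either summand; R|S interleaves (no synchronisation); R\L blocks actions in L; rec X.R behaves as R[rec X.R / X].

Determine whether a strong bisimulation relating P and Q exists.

P's transition system — 2 states:
  p0 = rec X. a.b.X + c.b.X | ··a··> p1, ··c··> p1
  p1 = b.(rec X. a.b.X + c.b.X) | ··b··> p0
Q's transition system — 3 states:
  q0 = rec X. a.b.X + c.a.X | ··a··> q1, ··c··> q2
  q1 = b.(rec X. a.b.X + c.a.X) | ··b··> q0
  q2 = a.(rec X. a.b.X + c.a.X) | ··a··> q0
Bisimilarity quotient blocks:
  B0 = {p0}
  B1 = {p1}
  B2 = {q0}
  B3 = {q1}
  B4 = {q2}
p0 ∈ B0, q0 ∈ B2 → different blocks

P ≁ Q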